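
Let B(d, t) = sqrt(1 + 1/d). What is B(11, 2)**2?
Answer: 12/11 ≈ 1.0909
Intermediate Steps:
B(11, 2)**2 = (sqrt((1 + 11)/11))**2 = (sqrt((1/11)*12))**2 = (sqrt(12/11))**2 = (2*sqrt(33)/11)**2 = 12/11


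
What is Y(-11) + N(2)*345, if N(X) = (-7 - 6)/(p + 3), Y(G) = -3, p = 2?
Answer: -900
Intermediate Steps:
N(X) = -13/5 (N(X) = (-7 - 6)/(2 + 3) = -13/5)
Y(-11) + N(2)*345 = -3 - 13/5*345 = -3 - 897 = -900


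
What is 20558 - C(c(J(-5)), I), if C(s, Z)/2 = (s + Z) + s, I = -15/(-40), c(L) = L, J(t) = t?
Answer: 82309/4 ≈ 20577.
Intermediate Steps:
I = 3/8 (I = -15*(-1/40) = 3/8 ≈ 0.37500)
C(s, Z) = 2*Z + 4*s (C(s, Z) = 2*((s + Z) + s) = 2*((Z + s) + s) = 2*(Z + 2*s) = 2*Z + 4*s)
20558 - C(c(J(-5)), I) = 20558 - (2*(3/8) + 4*(-5)) = 20558 - (3/4 - 20) = 20558 - 1*(-77/4) = 20558 + 77/4 = 82309/4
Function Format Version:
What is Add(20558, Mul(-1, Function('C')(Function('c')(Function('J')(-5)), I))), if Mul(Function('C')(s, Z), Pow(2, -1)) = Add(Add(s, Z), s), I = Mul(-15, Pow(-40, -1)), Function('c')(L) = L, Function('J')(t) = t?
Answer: Rational(82309, 4) ≈ 20577.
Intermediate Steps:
I = Rational(3, 8) (I = Mul(-15, Rational(-1, 40)) = Rational(3, 8) ≈ 0.37500)
Function('C')(s, Z) = Add(Mul(2, Z), Mul(4, s)) (Function('C')(s, Z) = Mul(2, Add(Add(s, Z), s)) = Mul(2, Add(Add(Z, s), s)) = Mul(2, Add(Z, Mul(2, s))) = Add(Mul(2, Z), Mul(4, s)))
Add(20558, Mul(-1, Function('C')(Function('c')(Function('J')(-5)), I))) = Add(20558, Mul(-1, Add(Mul(2, Rational(3, 8)), Mul(4, -5)))) = Add(20558, Mul(-1, Add(Rational(3, 4), -20))) = Add(20558, Mul(-1, Rational(-77, 4))) = Add(20558, Rational(77, 4)) = Rational(82309, 4)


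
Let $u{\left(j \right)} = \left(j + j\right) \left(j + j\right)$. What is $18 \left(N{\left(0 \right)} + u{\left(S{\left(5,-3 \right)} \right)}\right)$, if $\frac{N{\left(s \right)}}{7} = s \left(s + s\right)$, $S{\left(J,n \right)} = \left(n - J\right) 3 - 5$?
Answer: $60552$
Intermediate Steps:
$S{\left(J,n \right)} = -5 - 3 J + 3 n$ ($S{\left(J,n \right)} = \left(- 3 J + 3 n\right) - 5 = -5 - 3 J + 3 n$)
$u{\left(j \right)} = 4 j^{2}$ ($u{\left(j \right)} = 2 j 2 j = 4 j^{2}$)
$N{\left(s \right)} = 14 s^{2}$ ($N{\left(s \right)} = 7 s \left(s + s\right) = 7 s 2 s = 7 \cdot 2 s^{2} = 14 s^{2}$)
$18 \left(N{\left(0 \right)} + u{\left(S{\left(5,-3 \right)} \right)}\right) = 18 \left(14 \cdot 0^{2} + 4 \left(-5 - 15 + 3 \left(-3\right)\right)^{2}\right) = 18 \left(14 \cdot 0 + 4 \left(-5 - 15 - 9\right)^{2}\right) = 18 \left(0 + 4 \left(-29\right)^{2}\right) = 18 \left(0 + 4 \cdot 841\right) = 18 \left(0 + 3364\right) = 18 \cdot 3364 = 60552$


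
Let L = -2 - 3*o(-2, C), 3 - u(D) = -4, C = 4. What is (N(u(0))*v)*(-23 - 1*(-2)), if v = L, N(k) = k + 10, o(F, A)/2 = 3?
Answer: 7140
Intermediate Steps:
u(D) = 7 (u(D) = 3 - 1*(-4) = 3 + 4 = 7)
o(F, A) = 6 (o(F, A) = 2*3 = 6)
L = -20 (L = -2 - 3*6 = -2 - 18 = -20)
N(k) = 10 + k
v = -20
(N(u(0))*v)*(-23 - 1*(-2)) = ((10 + 7)*(-20))*(-23 - 1*(-2)) = (17*(-20))*(-23 + 2) = -340*(-21) = 7140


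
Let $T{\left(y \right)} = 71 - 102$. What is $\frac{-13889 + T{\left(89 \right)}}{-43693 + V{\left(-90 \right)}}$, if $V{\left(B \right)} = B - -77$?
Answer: $\frac{6960}{21853} \approx 0.31849$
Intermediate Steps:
$T{\left(y \right)} = -31$ ($T{\left(y \right)} = 71 - 102 = -31$)
$V{\left(B \right)} = 77 + B$ ($V{\left(B \right)} = B + 77 = 77 + B$)
$\frac{-13889 + T{\left(89 \right)}}{-43693 + V{\left(-90 \right)}} = \frac{-13889 - 31}{-43693 + \left(77 - 90\right)} = - \frac{13920}{-43693 - 13} = - \frac{13920}{-43706} = \left(-13920\right) \left(- \frac{1}{43706}\right) = \frac{6960}{21853}$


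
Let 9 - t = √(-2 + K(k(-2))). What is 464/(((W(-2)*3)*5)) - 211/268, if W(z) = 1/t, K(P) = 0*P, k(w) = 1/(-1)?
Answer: 372001/1340 - 464*I*√2/15 ≈ 277.61 - 43.746*I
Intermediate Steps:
k(w) = -1 (k(w) = 1*(-1) = -1)
K(P) = 0
t = 9 - I*√2 (t = 9 - √(-2 + 0) = 9 - √(-2) = 9 - I*√2 ≈ 9.0 - 1.4142*I)
W(z) = 1/(9 - I*√2)
464/(((W(-2)*3)*5)) - 211/268 = 464/((((9/83 + I*√2/83)*3)*5)) - 211/268 = 464/(((27/83 + 3*I*√2/83)*5)) - 211*1/268 = 464/(135/83 + 15*I*√2/83) - 211/268 = -211/268 + 464/(135/83 + 15*I*√2/83)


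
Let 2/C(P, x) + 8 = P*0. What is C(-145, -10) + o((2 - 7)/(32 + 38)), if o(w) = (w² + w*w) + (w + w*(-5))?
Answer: 9/196 ≈ 0.045918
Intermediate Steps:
C(P, x) = -¼ (C(P, x) = 2/(-8 + P*0) = 2/(-8 + 0) = 2/(-8) = 2*(-⅛) = -¼)
o(w) = -4*w + 2*w² (o(w) = (w² + w²) + (w - 5*w) = 2*w² - 4*w = -4*w + 2*w²)
C(-145, -10) + o((2 - 7)/(32 + 38)) = -¼ + 2*((2 - 7)/(32 + 38))*(-2 + (2 - 7)/(32 + 38)) = -¼ + 2*(-5/70)*(-2 - 5/70) = -¼ + 2*(-5*1/70)*(-2 - 5*1/70) = -¼ + 2*(-1/14)*(-2 - 1/14) = -¼ + 2*(-1/14)*(-29/14) = -¼ + 29/98 = 9/196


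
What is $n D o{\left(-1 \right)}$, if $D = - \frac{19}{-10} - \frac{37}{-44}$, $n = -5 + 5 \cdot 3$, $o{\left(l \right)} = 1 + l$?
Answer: $0$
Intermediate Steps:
$n = 10$ ($n = -5 + 15 = 10$)
$D = \frac{603}{220}$ ($D = \left(-19\right) \left(- \frac{1}{10}\right) - - \frac{37}{44} = \frac{19}{10} + \frac{37}{44} = \frac{603}{220} \approx 2.7409$)
$n D o{\left(-1 \right)} = 10 \cdot \frac{603}{220} \left(1 - 1\right) = \frac{603}{22} \cdot 0 = 0$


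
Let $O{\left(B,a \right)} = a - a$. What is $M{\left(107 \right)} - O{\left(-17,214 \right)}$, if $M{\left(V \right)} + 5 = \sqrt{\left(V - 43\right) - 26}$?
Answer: $-5 + \sqrt{38} \approx 1.1644$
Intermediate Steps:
$O{\left(B,a \right)} = 0$
$M{\left(V \right)} = -5 + \sqrt{-69 + V}$ ($M{\left(V \right)} = -5 + \sqrt{\left(V - 43\right) - 26} = -5 + \sqrt{\left(-43 + V\right) - 26} = -5 + \sqrt{-69 + V}$)
$M{\left(107 \right)} - O{\left(-17,214 \right)} = \left(-5 + \sqrt{-69 + 107}\right) - 0 = \left(-5 + \sqrt{38}\right) + 0 = -5 + \sqrt{38}$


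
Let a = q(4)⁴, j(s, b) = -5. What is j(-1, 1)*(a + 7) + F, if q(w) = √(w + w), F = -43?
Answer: -398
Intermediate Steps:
q(w) = √2*√w (q(w) = √(2*w) = √2*√w)
a = 64 (a = (√2*√4)⁴ = (√2*2)⁴ = (2*√2)⁴ = 64)
j(-1, 1)*(a + 7) + F = -5*(64 + 7) - 43 = -5*71 - 43 = -355 - 43 = -398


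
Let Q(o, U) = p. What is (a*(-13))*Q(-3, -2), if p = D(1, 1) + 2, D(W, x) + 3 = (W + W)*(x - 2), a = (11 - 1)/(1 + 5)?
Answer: 65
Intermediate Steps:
a = 5/3 (a = 10/6 = 10*(⅙) = 5/3 ≈ 1.6667)
D(W, x) = -3 + 2*W*(-2 + x) (D(W, x) = -3 + (W + W)*(x - 2) = -3 + (2*W)*(-2 + x) = -3 + 2*W*(-2 + x))
p = -3 (p = (-3 - 4*1 + 2*1*1) + 2 = (-3 - 4 + 2) + 2 = -5 + 2 = -3)
Q(o, U) = -3
(a*(-13))*Q(-3, -2) = ((5/3)*(-13))*(-3) = -65/3*(-3) = 65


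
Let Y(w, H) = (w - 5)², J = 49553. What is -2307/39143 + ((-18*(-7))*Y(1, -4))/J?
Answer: -5058069/277093297 ≈ -0.018254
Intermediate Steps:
Y(w, H) = (-5 + w)²
-2307/39143 + ((-18*(-7))*Y(1, -4))/J = -2307/39143 + ((-18*(-7))*(-5 + 1)²)/49553 = -2307*1/39143 + (126*(-4)²)*(1/49553) = -2307/39143 + (126*16)*(1/49553) = -2307/39143 + 2016*(1/49553) = -2307/39143 + 288/7079 = -5058069/277093297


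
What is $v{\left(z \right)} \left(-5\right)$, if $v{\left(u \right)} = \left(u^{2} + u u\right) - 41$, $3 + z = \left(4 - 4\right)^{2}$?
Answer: $115$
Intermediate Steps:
$z = -3$ ($z = -3 + \left(4 - 4\right)^{2} = -3 + 0^{2} = -3 + 0 = -3$)
$v{\left(u \right)} = -41 + 2 u^{2}$ ($v{\left(u \right)} = \left(u^{2} + u^{2}\right) - 41 = 2 u^{2} - 41 = -41 + 2 u^{2}$)
$v{\left(z \right)} \left(-5\right) = \left(-41 + 2 \left(-3\right)^{2}\right) \left(-5\right) = \left(-41 + 2 \cdot 9\right) \left(-5\right) = \left(-41 + 18\right) \left(-5\right) = \left(-23\right) \left(-5\right) = 115$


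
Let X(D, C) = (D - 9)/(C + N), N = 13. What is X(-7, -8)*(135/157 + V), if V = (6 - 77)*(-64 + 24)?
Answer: -1427248/157 ≈ -9090.8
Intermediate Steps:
X(D, C) = (-9 + D)/(13 + C) (X(D, C) = (D - 9)/(C + 13) = (-9 + D)/(13 + C))
V = 2840 (V = -71*(-40) = 2840)
X(-7, -8)*(135/157 + V) = ((-9 - 7)/(13 - 8))*(135/157 + 2840) = (-16/5)*(135*(1/157) + 2840) = ((⅕)*(-16))*(135/157 + 2840) = -16/5*446015/157 = -1427248/157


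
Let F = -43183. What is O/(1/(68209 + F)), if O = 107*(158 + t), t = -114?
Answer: 117822408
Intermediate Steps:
O = 4708 (O = 107*(158 - 114) = 107*44 = 4708)
O/(1/(68209 + F)) = 4708/(1/(68209 - 43183)) = 4708/(1/25026) = 4708*25026 = 117822408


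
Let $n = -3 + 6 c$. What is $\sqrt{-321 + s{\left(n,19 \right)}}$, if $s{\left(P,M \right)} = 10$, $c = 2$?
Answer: $i \sqrt{311} \approx 17.635 i$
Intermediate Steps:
$n = 9$ ($n = -3 + 6 \cdot 2 = -3 + 12 = 9$)
$\sqrt{-321 + s{\left(n,19 \right)}} = \sqrt{-321 + 10} = \sqrt{-311} = i \sqrt{311}$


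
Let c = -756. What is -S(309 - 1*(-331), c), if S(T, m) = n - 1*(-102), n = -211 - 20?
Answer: 129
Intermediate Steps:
n = -231
S(T, m) = -129 (S(T, m) = -231 - 1*(-102) = -231 + 102 = -129)
-S(309 - 1*(-331), c) = -1*(-129) = 129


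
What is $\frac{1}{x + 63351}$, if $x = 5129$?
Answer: $\frac{1}{68480} \approx 1.4603 \cdot 10^{-5}$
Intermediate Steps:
$\frac{1}{x + 63351} = \frac{1}{5129 + 63351} = \frac{1}{68480}$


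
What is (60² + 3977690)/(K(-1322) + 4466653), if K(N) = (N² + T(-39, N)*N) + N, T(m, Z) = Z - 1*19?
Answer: 3981290/7985817 ≈ 0.49855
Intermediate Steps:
T(m, Z) = -19 + Z (T(m, Z) = Z - 19 = -19 + Z)
K(N) = N + N² + N*(-19 + N) (K(N) = (N² + (-19 + N)*N) + N = (N² + N*(-19 + N)) + N = N + N² + N*(-19 + N))
(60² + 3977690)/(K(-1322) + 4466653) = (60² + 3977690)/(2*(-1322)*(-9 - 1322) + 4466653) = (3600 + 3977690)/(2*(-1322)*(-1331) + 4466653) = 3981290/(3519164 + 4466653) = 3981290/7985817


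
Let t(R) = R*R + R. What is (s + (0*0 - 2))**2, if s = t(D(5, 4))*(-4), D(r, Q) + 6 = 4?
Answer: 100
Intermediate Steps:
D(r, Q) = -2 (D(r, Q) = -6 + 4 = -2)
t(R) = R + R**2 (t(R) = R**2 + R = R + R**2)
s = -8 (s = -2*(1 - 2)*(-4) = -2*(-1)*(-4) = 2*(-4) = -8)
(s + (0*0 - 2))**2 = (-8 + (0*0 - 2))**2 = (-8 + (0 - 2))**2 = (-8 - 2)**2 = (-10)**2 = 100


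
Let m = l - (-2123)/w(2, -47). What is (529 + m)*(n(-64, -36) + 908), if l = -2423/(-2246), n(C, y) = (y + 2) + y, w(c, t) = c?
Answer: 1497793434/1123 ≈ 1.3337e+6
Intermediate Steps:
n(C, y) = 2 + 2*y (n(C, y) = (2 + y) + y = 2 + 2*y)
l = 2423/2246 (l = -2423*(-1/2246) = 2423/2246 ≈ 1.0788)
m = 1193276/1123 (m = 2423/2246 - (-2123)/2 = 2423/2246 - 1*(-2123/2) = 2423/2246 + 2123/2 = 1193276/1123 ≈ 1062.6)
(529 + m)*(n(-64, -36) + 908) = (529 + 1193276/1123)*((2 + 2*(-36)) + 908) = 1787343*((2 - 72) + 908)/1123 = 1787343*(-70 + 908)/1123 = (1787343/1123)*838 = 1497793434/1123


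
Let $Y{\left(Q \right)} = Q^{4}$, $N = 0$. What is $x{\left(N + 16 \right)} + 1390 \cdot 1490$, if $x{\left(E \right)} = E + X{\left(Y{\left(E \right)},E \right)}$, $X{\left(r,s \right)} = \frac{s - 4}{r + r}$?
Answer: $\frac{67866329091}{32768} \approx 2.0711 \cdot 10^{6}$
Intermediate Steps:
$X{\left(r,s \right)} = \frac{-4 + s}{2 r}$
$x{\left(E \right)} = E + \frac{-4 + E}{2 E^{4}}$
$x{\left(N + 16 \right)} + 1390 \cdot 1490 = \frac{-2 + \left(0 + 16\right)^{5} + \frac{0 + 16}{2}}{\left(0 + 16\right)^{4}} + 1390 \cdot 1490 = \frac{-2 + 16^{5} + \frac{1}{2} \cdot 16}{65536} + 2071100 = \frac{-2 + 1048576 + 8}{65536} + 2071100 = \frac{1}{65536} \cdot 1048582 + 2071100 = \frac{524291}{32768} + 2071100 = \frac{67866329091}{32768}$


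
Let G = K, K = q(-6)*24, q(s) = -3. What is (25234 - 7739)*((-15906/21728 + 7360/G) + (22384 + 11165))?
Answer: 57212508819665/97776 ≈ 5.8514e+8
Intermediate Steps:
K = -72 (K = -3*24 = -72)
G = -72
(25234 - 7739)*((-15906/21728 + 7360/G) + (22384 + 11165)) = (25234 - 7739)*((-15906/21728 + 7360/(-72)) + (22384 + 11165)) = 17495*((-15906*1/21728 + 7360*(-1/72)) + 33549) = 17495*((-7953/10864 - 920/9) + 33549) = 17495*(-10066457/97776 + 33549) = 17495*(3270220567/97776) = 57212508819665/97776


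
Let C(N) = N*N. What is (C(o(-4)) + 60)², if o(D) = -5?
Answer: 7225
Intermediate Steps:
C(N) = N²
(C(o(-4)) + 60)² = ((-5)² + 60)² = (25 + 60)² = 85² = 7225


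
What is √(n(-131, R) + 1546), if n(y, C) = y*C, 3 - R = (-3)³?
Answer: 4*I*√149 ≈ 48.826*I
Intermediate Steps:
R = 30 (R = 3 - 1*(-3)³ = 3 - 1*(-27) = 3 + 27 = 30)
n(y, C) = C*y
√(n(-131, R) + 1546) = √(30*(-131) + 1546) = √(-3930 + 1546) = √(-2384) = 4*I*√149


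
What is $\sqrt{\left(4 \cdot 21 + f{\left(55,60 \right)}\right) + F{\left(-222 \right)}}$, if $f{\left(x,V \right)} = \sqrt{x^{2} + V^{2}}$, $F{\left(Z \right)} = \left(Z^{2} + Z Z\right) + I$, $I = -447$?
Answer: $\sqrt{98205 + 5 \sqrt{265}} \approx 313.51$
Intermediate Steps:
$F{\left(Z \right)} = -447 + 2 Z^{2}$ ($F{\left(Z \right)} = \left(Z^{2} + Z Z\right) - 447 = \left(Z^{2} + Z^{2}\right) - 447 = 2 Z^{2} - 447 = -447 + 2 Z^{2}$)
$f{\left(x,V \right)} = \sqrt{V^{2} + x^{2}}$
$\sqrt{\left(4 \cdot 21 + f{\left(55,60 \right)}\right) + F{\left(-222 \right)}} = \sqrt{\left(4 \cdot 21 + \sqrt{60^{2} + 55^{2}}\right) - \left(447 - 2 \left(-222\right)^{2}\right)} = \sqrt{\left(84 + \sqrt{3600 + 3025}\right) + \left(-447 + 2 \cdot 49284\right)} = \sqrt{\left(84 + \sqrt{6625}\right) + \left(-447 + 98568\right)} = \sqrt{\left(84 + 5 \sqrt{265}\right) + 98121} = \sqrt{98205 + 5 \sqrt{265}}$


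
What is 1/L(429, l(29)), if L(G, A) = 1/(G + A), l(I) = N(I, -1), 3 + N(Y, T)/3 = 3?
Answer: 429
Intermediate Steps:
N(Y, T) = 0 (N(Y, T) = -9 + 3*3 = -9 + 9 = 0)
l(I) = 0
L(G, A) = 1/(A + G)
1/L(429, l(29)) = 1/(1/(0 + 429)) = 1/(1/429) = 429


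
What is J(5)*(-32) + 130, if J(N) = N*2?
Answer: -190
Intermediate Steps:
J(N) = 2*N
J(5)*(-32) + 130 = (2*5)*(-32) + 130 = 10*(-32) + 130 = -320 + 130 = -190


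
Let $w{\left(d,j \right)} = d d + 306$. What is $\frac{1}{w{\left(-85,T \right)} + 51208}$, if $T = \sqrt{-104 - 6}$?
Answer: $\frac{1}{58739} \approx 1.7024 \cdot 10^{-5}$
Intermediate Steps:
$T = i \sqrt{110}$ ($T = \sqrt{-110} = i \sqrt{110} \approx 10.488 i$)
$w{\left(d,j \right)} = 306 + d^{2}$ ($w{\left(d,j \right)} = d^{2} + 306 = 306 + d^{2}$)
$\frac{1}{w{\left(-85,T \right)} + 51208} = \frac{1}{\left(306 + \left(-85\right)^{2}\right) + 51208} = \frac{1}{\left(306 + 7225\right) + 51208} = \frac{1}{7531 + 51208} = \frac{1}{58739}$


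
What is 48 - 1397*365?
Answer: -509857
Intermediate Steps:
48 - 1397*365 = 48 - 509905 = -509857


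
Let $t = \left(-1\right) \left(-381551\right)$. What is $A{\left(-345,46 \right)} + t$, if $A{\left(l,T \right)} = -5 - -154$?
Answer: $381700$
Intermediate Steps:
$A{\left(l,T \right)} = 149$ ($A{\left(l,T \right)} = -5 + 154 = 149$)
$t = 381551$
$A{\left(-345,46 \right)} + t = 149 + 381551 = 381700$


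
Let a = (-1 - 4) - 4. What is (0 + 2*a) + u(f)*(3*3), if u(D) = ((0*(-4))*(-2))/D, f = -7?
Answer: -18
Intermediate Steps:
a = -9 (a = -5 - 4 = -9)
u(D) = 0 (u(D) = (0*(-2))/D = 0/D = 0)
(0 + 2*a) + u(f)*(3*3) = (0 + 2*(-9)) + 0*(3*3) = (0 - 18) + 0*9 = -18 + 0 = -18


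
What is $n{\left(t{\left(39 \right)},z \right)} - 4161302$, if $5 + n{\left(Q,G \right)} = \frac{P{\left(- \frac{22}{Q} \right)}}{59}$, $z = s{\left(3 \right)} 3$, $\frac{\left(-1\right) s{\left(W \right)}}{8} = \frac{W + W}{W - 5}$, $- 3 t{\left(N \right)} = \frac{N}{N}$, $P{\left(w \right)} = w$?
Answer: $- \frac{245517047}{59} \approx -4.1613 \cdot 10^{6}$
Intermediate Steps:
$t{\left(N \right)} = - \frac{1}{3}$ ($t{\left(N \right)} = - \frac{N \frac{1}{N}}{3} = \left(- \frac{1}{3}\right) 1 = - \frac{1}{3}$)
$s{\left(W \right)} = - \frac{16 W}{-5 + W}$ ($s{\left(W \right)} = - 8 \frac{W + W}{W - 5} = - 8 \frac{2 W}{-5 + W} = - \frac{16 W}{-5 + W}$)
$z = 72$ ($z = \left(-16\right) 3 \frac{1}{-5 + 3} \cdot 3 = \left(-16\right) 3 \frac{1}{-2} \cdot 3 = \left(-16\right) 3 \left(- \frac{1}{2}\right) 3 = 24 \cdot 3 = 72$)
$n{\left(Q,G \right)} = -5 - \frac{22}{59 Q}$ ($n{\left(Q,G \right)} = -5 + \frac{\left(-22\right) \frac{1}{Q}}{59} = -5 + - \frac{22}{Q} \frac{1}{59} = -5 - \frac{22}{59 Q}$)
$n{\left(t{\left(39 \right)},z \right)} - 4161302 = \left(-5 - \frac{22}{59 \left(- \frac{1}{3}\right)}\right) - 4161302 = \left(-5 - - \frac{66}{59}\right) - 4161302 = \left(-5 + \frac{66}{59}\right) - 4161302 = - \frac{229}{59} - 4161302 = - \frac{245517047}{59}$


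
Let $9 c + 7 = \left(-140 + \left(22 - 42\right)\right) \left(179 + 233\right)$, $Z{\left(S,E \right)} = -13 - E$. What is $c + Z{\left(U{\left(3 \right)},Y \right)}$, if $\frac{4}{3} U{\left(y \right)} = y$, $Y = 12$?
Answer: $- \frac{66152}{9} \approx -7350.2$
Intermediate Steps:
$U{\left(y \right)} = \frac{3 y}{4}$
$c = - \frac{65927}{9}$ ($c = - \frac{7}{9} + \frac{\left(-140 + \left(22 - 42\right)\right) \left(179 + 233\right)}{9} = - \frac{7}{9} + \frac{\left(-140 - 20\right) 412}{9} = - \frac{7}{9} + \frac{\left(-160\right) 412}{9} = - \frac{7}{9} + \frac{1}{9} \left(-65920\right) = - \frac{7}{9} - \frac{65920}{9} = - \frac{65927}{9} \approx -7325.2$)
$c + Z{\left(U{\left(3 \right)},Y \right)} = - \frac{65927}{9} - 25 = - \frac{66152}{9}$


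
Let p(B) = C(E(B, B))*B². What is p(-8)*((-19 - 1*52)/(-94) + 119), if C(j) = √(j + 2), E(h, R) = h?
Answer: 360224*I*√6/47 ≈ 18774.0*I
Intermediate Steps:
C(j) = √(2 + j)
p(B) = B²*√(2 + B) (p(B) = √(2 + B)*B² = B²*√(2 + B))
p(-8)*((-19 - 1*52)/(-94) + 119) = ((-8)²*√(2 - 8))*((-19 - 1*52)/(-94) + 119) = (64*√(-6))*((-19 - 52)*(-1/94) + 119) = (64*(I*√6))*(-71*(-1/94) + 119) = (64*I*√6)*(71/94 + 119) = (64*I*√6)*(11257/94) = 360224*I*√6/47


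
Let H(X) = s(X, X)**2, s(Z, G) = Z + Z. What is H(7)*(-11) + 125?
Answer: -2031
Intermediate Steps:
s(Z, G) = 2*Z
H(X) = 4*X**2 (H(X) = (2*X)**2 = 4*X**2)
H(7)*(-11) + 125 = (4*7**2)*(-11) + 125 = (4*49)*(-11) + 125 = 196*(-11) + 125 = -2156 + 125 = -2031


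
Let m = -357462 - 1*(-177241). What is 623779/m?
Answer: -623779/180221 ≈ -3.4612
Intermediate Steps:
m = -180221 (m = -357462 + 177241 = -180221)
623779/m = 623779/(-180221) = 623779*(-1/180221) = -623779/180221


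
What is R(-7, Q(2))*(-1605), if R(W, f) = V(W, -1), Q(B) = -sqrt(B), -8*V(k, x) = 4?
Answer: 1605/2 ≈ 802.50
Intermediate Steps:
V(k, x) = -1/2 (V(k, x) = -1/8*4 = -1/2)
R(W, f) = -1/2
R(-7, Q(2))*(-1605) = -1/2*(-1605) = 1605/2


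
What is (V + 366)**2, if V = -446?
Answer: 6400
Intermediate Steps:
(V + 366)**2 = (-446 + 366)**2 = (-80)**2 = 6400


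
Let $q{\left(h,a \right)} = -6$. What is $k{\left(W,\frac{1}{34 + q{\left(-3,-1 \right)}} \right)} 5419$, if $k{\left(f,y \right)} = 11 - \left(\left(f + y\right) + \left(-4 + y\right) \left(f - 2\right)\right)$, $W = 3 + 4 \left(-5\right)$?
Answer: $- \frac{3592797}{14} \approx -2.5663 \cdot 10^{5}$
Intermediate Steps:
$W = -17$ ($W = 3 - 20 = -17$)
$k{\left(f,y \right)} = 11 - f - y - \left(-4 + y\right) \left(-2 + f\right)$ ($k{\left(f,y \right)} = 11 - \left(\left(f + y\right) + \left(-4 + y\right) \left(-2 + f\right)\right) = 11 - \left(f + y + \left(-4 + y\right) \left(-2 + f\right)\right) = 11 - f - y - \left(-4 + y\right) \left(-2 + f\right)$)
$k{\left(W,\frac{1}{34 + q{\left(-3,-1 \right)}} \right)} 5419 = \left(3 + \frac{1}{34 - 6} + 3 \left(-17\right) - - \frac{17}{34 - 6}\right) 5419 = \left(3 + \frac{1}{28} - 51 - - \frac{17}{28}\right) 5419 = \left(3 + \frac{1}{28} - 51 - \left(-17\right) \frac{1}{28}\right) 5419 = \left(3 + \frac{1}{28} - 51 + \frac{17}{28}\right) 5419 = \left(- \frac{663}{14}\right) 5419 = - \frac{3592797}{14}$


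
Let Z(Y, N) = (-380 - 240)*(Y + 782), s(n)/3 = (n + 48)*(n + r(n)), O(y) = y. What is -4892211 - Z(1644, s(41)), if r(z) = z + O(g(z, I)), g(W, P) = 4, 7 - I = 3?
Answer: -3388091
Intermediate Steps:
I = 4 (I = 7 - 1*3 = 7 - 3 = 4)
r(z) = 4 + z (r(z) = z + 4 = 4 + z)
s(n) = 3*(4 + 2*n)*(48 + n) (s(n) = 3*((n + 48)*(n + (4 + n))) = 3*((48 + n)*(4 + 2*n)) = 3*((4 + 2*n)*(48 + n)) = 3*(4 + 2*n)*(48 + n))
Z(Y, N) = -484840 - 620*Y (Z(Y, N) = -620*(782 + Y) = -484840 - 620*Y)
-4892211 - Z(1644, s(41)) = -4892211 - (-484840 - 620*1644) = -4892211 - (-484840 - 1019280) = -4892211 - 1*(-1504120) = -4892211 + 1504120 = -3388091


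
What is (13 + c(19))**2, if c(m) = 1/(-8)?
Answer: 10609/64 ≈ 165.77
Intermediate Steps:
c(m) = -1/8
(13 + c(19))**2 = (13 - 1/8)**2 = (103/8)**2 = 10609/64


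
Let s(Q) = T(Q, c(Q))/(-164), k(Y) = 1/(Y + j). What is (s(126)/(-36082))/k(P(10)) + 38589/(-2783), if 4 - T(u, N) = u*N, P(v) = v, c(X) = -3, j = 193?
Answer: -114066295177/8234128892 ≈ -13.853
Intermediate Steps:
T(u, N) = 4 - N*u (T(u, N) = 4 - u*N = 4 - N*u)
k(Y) = 1/(193 + Y) (k(Y) = 1/(Y + 193) = 1/(193 + Y))
s(Q) = -1/41 - 3*Q/164 (s(Q) = (4 - 1*(-3)*Q)/(-164) = (4 + 3*Q)*(-1/164) = -1/41 - 3*Q/164)
(s(126)/(-36082))/k(P(10)) + 38589/(-2783) = ((-1/41 - 3/164*126)/(-36082))/(1/(193 + 10)) + 38589/(-2783) = ((-1/41 - 189/82)*(-1/36082))/(1/203) + 38589*(-1/2783) = (-191/82*(-1/36082))/(1/203) - 38589/2783 = (191/2958724)*203 - 38589/2783 = 38773/2958724 - 38589/2783 = -114066295177/8234128892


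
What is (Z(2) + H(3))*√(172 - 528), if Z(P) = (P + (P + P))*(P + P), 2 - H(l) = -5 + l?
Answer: 56*I*√89 ≈ 528.3*I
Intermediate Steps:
H(l) = 7 - l (H(l) = 2 - (-5 + l) = 2 + (5 - l) = 7 - l)
Z(P) = 6*P² (Z(P) = (P + 2*P)*(2*P) = (3*P)*(2*P) = 6*P²)
(Z(2) + H(3))*√(172 - 528) = (6*2² + (7 - 1*3))*√(172 - 528) = (6*4 + (7 - 3))*√(-356) = (24 + 4)*(2*I*√89) = 28*(2*I*√89) = 56*I*√89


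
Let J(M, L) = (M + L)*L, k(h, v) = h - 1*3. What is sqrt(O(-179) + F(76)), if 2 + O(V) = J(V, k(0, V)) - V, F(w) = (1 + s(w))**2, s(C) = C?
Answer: 2*sqrt(1663) ≈ 81.560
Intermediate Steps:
k(h, v) = -3 + h (k(h, v) = h - 3 = -3 + h)
J(M, L) = L*(L + M) (J(M, L) = (L + M)*L = L*(L + M))
F(w) = (1 + w)**2
O(V) = 7 - 4*V (O(V) = -2 + ((-3 + 0)*((-3 + 0) + V) - V) = -2 + (-3*(-3 + V) - V) = -2 + ((9 - 3*V) - V) = -2 + (9 - 4*V) = 7 - 4*V)
sqrt(O(-179) + F(76)) = sqrt((7 - 4*(-179)) + (1 + 76)**2) = sqrt((7 + 716) + 77**2) = sqrt(723 + 5929) = sqrt(6652) = 2*sqrt(1663)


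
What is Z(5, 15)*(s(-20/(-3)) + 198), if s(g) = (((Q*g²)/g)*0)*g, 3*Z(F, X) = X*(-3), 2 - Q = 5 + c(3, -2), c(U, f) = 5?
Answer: -2970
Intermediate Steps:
Q = -8 (Q = 2 - (5 + 5) = 2 - 1*10 = 2 - 10 = -8)
Z(F, X) = -X (Z(F, X) = (X*(-3))/3 = (-3*X)/3 = -X)
s(g) = 0 (s(g) = (((-8*g²)/g)*0)*g = (-8*g*0)*g = 0*g = 0)
Z(5, 15)*(s(-20/(-3)) + 198) = (-1*15)*(0 + 198) = -15*198 = -2970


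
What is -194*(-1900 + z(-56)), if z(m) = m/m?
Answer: 368406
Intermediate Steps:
z(m) = 1
-194*(-1900 + z(-56)) = -194*(-1900 + 1) = -194*(-1899) = 368406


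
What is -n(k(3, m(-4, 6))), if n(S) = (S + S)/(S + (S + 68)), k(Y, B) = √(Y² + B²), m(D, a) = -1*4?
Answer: -5/39 ≈ -0.12821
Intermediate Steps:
m(D, a) = -4
k(Y, B) = √(B² + Y²)
n(S) = 2*S/(68 + 2*S) (n(S) = (2*S)/(S + (68 + S)) = (2*S)/(68 + 2*S) = 2*S/(68 + 2*S))
-n(k(3, m(-4, 6))) = -√((-4)² + 3²)/(34 + √((-4)² + 3²)) = -√(16 + 9)/(34 + √(16 + 9)) = -√25/(34 + √25) = -5/(34 + 5) = -5/39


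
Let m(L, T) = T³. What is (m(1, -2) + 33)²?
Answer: 625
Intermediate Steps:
(m(1, -2) + 33)² = ((-2)³ + 33)² = (-8 + 33)² = 25² = 625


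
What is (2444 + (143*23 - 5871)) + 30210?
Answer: 30072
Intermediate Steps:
(2444 + (143*23 - 5871)) + 30210 = (2444 + (3289 - 5871)) + 30210 = (2444 - 2582) + 30210 = -138 + 30210 = 30072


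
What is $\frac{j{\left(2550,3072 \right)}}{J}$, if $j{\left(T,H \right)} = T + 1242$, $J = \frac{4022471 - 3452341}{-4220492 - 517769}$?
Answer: $- \frac{816703896}{25915} \approx -31515.0$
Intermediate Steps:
$J = - \frac{51830}{430751}$ ($J = \frac{570130}{-4738261} = 570130 \left(- \frac{1}{4738261}\right) = - \frac{51830}{430751} \approx -0.12032$)
$j{\left(T,H \right)} = 1242 + T$
$\frac{j{\left(2550,3072 \right)}}{J} = \frac{1242 + 2550}{- \frac{51830}{430751}} = 3792 \left(- \frac{430751}{51830}\right) = - \frac{816703896}{25915}$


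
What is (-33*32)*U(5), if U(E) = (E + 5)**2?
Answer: -105600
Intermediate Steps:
U(E) = (5 + E)**2
(-33*32)*U(5) = (-33*32)*(5 + 5)**2 = -1056*10**2 = -1056*100 = -105600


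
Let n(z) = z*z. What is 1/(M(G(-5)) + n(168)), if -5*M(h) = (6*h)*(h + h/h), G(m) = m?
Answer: 1/28200 ≈ 3.5461e-5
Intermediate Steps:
n(z) = z²
M(h) = -6*h*(1 + h)/5 (M(h) = -6*h*(h + h/h)/5 = -6*h*(h + 1)/5 = -6*h*(1 + h)/5)
1/(M(G(-5)) + n(168)) = 1/(-6/5*(-5)*(1 - 5) + 168²) = 1/(-6/5*(-5)*(-4) + 28224) = 1/(-24 + 28224) = 1/28200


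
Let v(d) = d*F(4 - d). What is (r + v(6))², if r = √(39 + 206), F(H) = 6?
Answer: 1541 + 504*√5 ≈ 2668.0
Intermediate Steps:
r = 7*√5 (r = √245 = 7*√5 ≈ 15.652)
v(d) = 6*d (v(d) = d*6 = 6*d)
(r + v(6))² = (7*√5 + 6*6)² = (7*√5 + 36)² = (36 + 7*√5)²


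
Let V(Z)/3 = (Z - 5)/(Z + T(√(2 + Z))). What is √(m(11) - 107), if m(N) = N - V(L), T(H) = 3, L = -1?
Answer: I*√87 ≈ 9.3274*I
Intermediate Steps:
V(Z) = 3*(-5 + Z)/(3 + Z) (V(Z) = 3*((Z - 5)/(Z + 3)) = 3*((-5 + Z)/(3 + Z)) = 3*(-5 + Z)/(3 + Z))
m(N) = 9 + N (m(N) = N - 3*(-5 - 1)/(3 - 1) = N - 3*(-6)/2 = N - 1*(-9) = N + 9 = 9 + N)
√(m(11) - 107) = √((9 + 11) - 107) = √(20 - 107) = √(-87) = I*√87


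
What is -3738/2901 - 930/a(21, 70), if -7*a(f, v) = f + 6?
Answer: 2087176/8703 ≈ 239.82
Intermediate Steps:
a(f, v) = -6/7 - f/7 (a(f, v) = -(f + 6)/7 = -(6 + f)/7 = -6/7 - f/7)
-3738/2901 - 930/a(21, 70) = -3738/2901 - 930/(-6/7 - ⅐*21) = -3738*1/2901 - 930/(-6/7 - 3) = -1246/967 - 930/(-27/7) = -1246/967 - 930*(-7/27) = -1246/967 + 2170/9 = 2087176/8703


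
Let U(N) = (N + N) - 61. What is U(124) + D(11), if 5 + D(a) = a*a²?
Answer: 1513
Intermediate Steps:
D(a) = -5 + a³ (D(a) = -5 + a*a² = -5 + a³)
U(N) = -61 + 2*N (U(N) = 2*N - 61 = -61 + 2*N)
U(124) + D(11) = (-61 + 2*124) + (-5 + 11³) = (-61 + 248) + (-5 + 1331) = 187 + 1326 = 1513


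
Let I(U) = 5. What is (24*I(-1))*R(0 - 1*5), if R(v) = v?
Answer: -600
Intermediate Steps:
(24*I(-1))*R(0 - 1*5) = (24*5)*(0 - 1*5) = 120*(0 - 5) = 120*(-5) = -600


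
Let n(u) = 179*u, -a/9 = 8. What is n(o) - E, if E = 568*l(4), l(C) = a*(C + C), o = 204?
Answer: 363684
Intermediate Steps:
a = -72 (a = -9*8 = -72)
l(C) = -144*C (l(C) = -72*(C + C) = -144*C)
E = -327168 (E = 568*(-144*4) = 568*(-576) = -327168)
n(o) - E = 179*204 - 1*(-327168) = 36516 + 327168 = 363684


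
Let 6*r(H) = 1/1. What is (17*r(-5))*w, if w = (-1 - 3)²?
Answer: 136/3 ≈ 45.333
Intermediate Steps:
r(H) = ⅙ (r(H) = (⅙)/1 = (⅙)*1 = ⅙)
w = 16 (w = (-4)² = 16)
(17*r(-5))*w = (17*(⅙))*16 = (17/6)*16 = 136/3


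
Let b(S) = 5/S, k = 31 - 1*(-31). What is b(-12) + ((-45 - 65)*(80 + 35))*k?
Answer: -9411605/12 ≈ -7.8430e+5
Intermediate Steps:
k = 62 (k = 31 + 31 = 62)
b(-12) + ((-45 - 65)*(80 + 35))*k = 5/(-12) + ((-45 - 65)*(80 + 35))*62 = 5*(-1/12) - 110*115*62 = -5/12 - 12650*62 = -5/12 - 784300 = -9411605/12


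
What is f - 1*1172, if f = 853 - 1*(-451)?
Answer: 132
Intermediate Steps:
f = 1304 (f = 853 + 451 = 1304)
f - 1*1172 = 1304 - 1*1172 = 1304 - 1172 = 132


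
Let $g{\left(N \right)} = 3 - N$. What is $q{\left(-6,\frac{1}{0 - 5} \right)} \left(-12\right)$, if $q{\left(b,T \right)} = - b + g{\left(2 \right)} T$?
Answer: $- \frac{348}{5} \approx -69.6$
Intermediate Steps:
$q{\left(b,T \right)} = T - b$ ($q{\left(b,T \right)} = - b + \left(3 - 2\right) T = - b + 1 T = - b + T = T - b$)
$q{\left(-6,\frac{1}{0 - 5} \right)} \left(-12\right) = \left(\frac{1}{0 - 5} - -6\right) \left(-12\right) = \left(\frac{1}{-5} + 6\right) \left(-12\right) = \left(- \frac{1}{5} + 6\right) \left(-12\right) = \frac{29}{5} \left(-12\right) = - \frac{348}{5}$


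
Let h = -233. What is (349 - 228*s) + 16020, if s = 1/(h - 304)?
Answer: 2930127/179 ≈ 16369.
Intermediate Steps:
s = -1/537 (s = 1/(-233 - 304) = 1/(-537) = -1/537 ≈ -0.0018622)
(349 - 228*s) + 16020 = (349 - 228*(-1/537)) + 16020 = (349 + 76/179) + 16020 = 62547/179 + 16020 = 2930127/179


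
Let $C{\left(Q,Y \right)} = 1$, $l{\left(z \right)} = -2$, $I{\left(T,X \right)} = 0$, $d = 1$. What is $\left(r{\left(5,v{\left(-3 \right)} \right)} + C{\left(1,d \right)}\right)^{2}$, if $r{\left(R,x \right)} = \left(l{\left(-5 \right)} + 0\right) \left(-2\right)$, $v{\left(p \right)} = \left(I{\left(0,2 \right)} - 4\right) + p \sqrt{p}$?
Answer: $25$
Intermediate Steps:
$v{\left(p \right)} = -4 + p^{\frac{3}{2}}$ ($v{\left(p \right)} = \left(0 - 4\right) + p \sqrt{p} = -4 + p^{\frac{3}{2}}$)
$r{\left(R,x \right)} = 4$ ($r{\left(R,x \right)} = \left(-2 + 0\right) \left(-2\right) = \left(-2\right) \left(-2\right) = 4$)
$\left(r{\left(5,v{\left(-3 \right)} \right)} + C{\left(1,d \right)}\right)^{2} = \left(4 + 1\right)^{2} = 5^{2} = 25$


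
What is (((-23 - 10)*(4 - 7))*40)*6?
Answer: 23760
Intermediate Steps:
(((-23 - 10)*(4 - 7))*40)*6 = (-33*(-3)*40)*6 = (99*40)*6 = 3960*6 = 23760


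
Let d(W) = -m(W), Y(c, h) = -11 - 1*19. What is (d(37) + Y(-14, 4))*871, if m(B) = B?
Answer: -58357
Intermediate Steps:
Y(c, h) = -30 (Y(c, h) = -11 - 19 = -30)
d(W) = -W
(d(37) + Y(-14, 4))*871 = (-1*37 - 30)*871 = (-37 - 30)*871 = -67*871 = -58357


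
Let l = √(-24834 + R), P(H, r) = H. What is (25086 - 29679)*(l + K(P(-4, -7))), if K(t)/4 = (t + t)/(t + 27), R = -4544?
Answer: 146976/23 - 4593*I*√29378 ≈ 6390.3 - 7.8724e+5*I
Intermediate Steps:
l = I*√29378 (l = √(-24834 - 4544) = √(-29378) = I*√29378 ≈ 171.4*I)
K(t) = 8*t/(27 + t) (K(t) = 4*((t + t)/(t + 27)) = 4*((2*t)/(27 + t)) = 4*(2*t/(27 + t)) = 8*t/(27 + t))
(25086 - 29679)*(l + K(P(-4, -7))) = (25086 - 29679)*(I*√29378 + 8*(-4)/(27 - 4)) = -4593*(I*√29378 + 8*(-4)/23) = -4593*(I*√29378 + 8*(-4)*(1/23)) = -4593*(I*√29378 - 32/23) = -4593*(-32/23 + I*√29378) = 146976/23 - 4593*I*√29378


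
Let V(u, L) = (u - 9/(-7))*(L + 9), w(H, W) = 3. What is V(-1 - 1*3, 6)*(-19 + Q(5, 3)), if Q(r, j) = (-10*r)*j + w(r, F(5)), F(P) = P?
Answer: 47310/7 ≈ 6758.6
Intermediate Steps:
V(u, L) = (9 + L)*(9/7 + u) (V(u, L) = (u - 9*(-1/7))*(9 + L) = (u + 9/7)*(9 + L) = (9/7 + u)*(9 + L) = (9 + L)*(9/7 + u))
Q(r, j) = 3 - 10*j*r (Q(r, j) = (-10*r)*j + 3 = -10*j*r + 3 = 3 - 10*j*r)
V(-1 - 1*3, 6)*(-19 + Q(5, 3)) = (81/7 + 9*(-1 - 1*3) + (9/7)*6 + 6*(-1 - 1*3))*(-19 + (3 - 10*3*5)) = (81/7 + 9*(-1 - 3) + 54/7 + 6*(-1 - 3))*(-19 + (3 - 150)) = (81/7 + 9*(-4) + 54/7 + 6*(-4))*(-19 - 147) = (81/7 - 36 + 54/7 - 24)*(-166) = -285/7*(-166) = 47310/7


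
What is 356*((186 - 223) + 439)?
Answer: 143112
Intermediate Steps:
356*((186 - 223) + 439) = 356*(-37 + 439) = 356*402 = 143112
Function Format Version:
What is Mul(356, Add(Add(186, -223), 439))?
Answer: 143112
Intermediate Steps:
Mul(356, Add(Add(186, -223), 439)) = Mul(356, Add(-37, 439)) = Mul(356, 402) = 143112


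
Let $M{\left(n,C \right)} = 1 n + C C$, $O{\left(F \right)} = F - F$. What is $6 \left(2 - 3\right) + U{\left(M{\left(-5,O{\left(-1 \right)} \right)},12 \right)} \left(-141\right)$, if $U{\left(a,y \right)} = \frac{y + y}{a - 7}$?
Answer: $276$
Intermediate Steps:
$O{\left(F \right)} = 0$
$M{\left(n,C \right)} = n + C^{2}$
$U{\left(a,y \right)} = \frac{2 y}{-7 + a}$
$6 \left(2 - 3\right) + U{\left(M{\left(-5,O{\left(-1 \right)} \right)},12 \right)} \left(-141\right) = 6 \left(2 - 3\right) + 2 \cdot 12 \frac{1}{-7 - \left(5 - 0^{2}\right)} \left(-141\right) = 6 \left(-1\right) + 2 \cdot 12 \frac{1}{-7 + \left(-5 + 0\right)} \left(-141\right) = -6 + 2 \cdot 12 \frac{1}{-7 - 5} \left(-141\right) = -6 + 2 \cdot 12 \frac{1}{-12} \left(-141\right) = -6 + 2 \cdot 12 \left(- \frac{1}{12}\right) \left(-141\right) = -6 - -282 = -6 + 282 = 276$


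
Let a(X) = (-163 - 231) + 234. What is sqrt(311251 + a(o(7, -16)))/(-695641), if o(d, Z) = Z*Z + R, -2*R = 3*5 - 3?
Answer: -11*sqrt(2571)/695641 ≈ -0.00080179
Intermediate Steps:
R = -6 (R = -(3*5 - 3)/2 = -(15 - 3)/2 = -1/2*12 = -6)
o(d, Z) = -6 + Z**2 (o(d, Z) = Z*Z - 6 = Z**2 - 6 = -6 + Z**2)
a(X) = -160 (a(X) = -394 + 234 = -160)
sqrt(311251 + a(o(7, -16)))/(-695641) = sqrt(311251 - 160)/(-695641) = sqrt(311091)*(-1/695641) = (11*sqrt(2571))*(-1/695641) = -11*sqrt(2571)/695641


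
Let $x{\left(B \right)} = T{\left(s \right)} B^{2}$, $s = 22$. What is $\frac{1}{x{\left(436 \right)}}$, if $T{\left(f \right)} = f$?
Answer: $\frac{1}{4182112} \approx 2.3911 \cdot 10^{-7}$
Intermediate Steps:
$x{\left(B \right)} = 22 B^{2}$
$\frac{1}{x{\left(436 \right)}} = \frac{1}{22 \cdot 436^{2}} = \frac{1}{22 \cdot 190096} = \frac{1}{4182112}$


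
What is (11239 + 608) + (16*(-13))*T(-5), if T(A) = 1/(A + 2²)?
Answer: 12055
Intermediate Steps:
T(A) = 1/(4 + A) (T(A) = 1/(A + 4) = 1/(4 + A))
(11239 + 608) + (16*(-13))*T(-5) = (11239 + 608) + (16*(-13))/(4 - 5) = 11847 - 208/(-1) = 11847 - 208*(-1) = 11847 + 208 = 12055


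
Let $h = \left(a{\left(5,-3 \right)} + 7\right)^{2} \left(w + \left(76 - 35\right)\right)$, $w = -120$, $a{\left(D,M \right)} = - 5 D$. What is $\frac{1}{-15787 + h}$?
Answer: $- \frac{1}{41383} \approx -2.4165 \cdot 10^{-5}$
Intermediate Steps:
$h = -25596$ ($h = \left(\left(-5\right) 5 + 7\right)^{2} \left(-120 + \left(76 - 35\right)\right) = \left(-25 + 7\right)^{2} \left(-120 + 41\right) = \left(-18\right)^{2} \left(-79\right) = 324 \left(-79\right) = -25596$)
$\frac{1}{-15787 + h} = \frac{1}{-15787 - 25596} = \frac{1}{-41383} = - \frac{1}{41383}$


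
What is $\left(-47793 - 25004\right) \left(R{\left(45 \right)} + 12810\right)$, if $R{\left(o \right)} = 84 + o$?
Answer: $-941920383$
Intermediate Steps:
$\left(-47793 - 25004\right) \left(R{\left(45 \right)} + 12810\right) = \left(-47793 - 25004\right) \left(\left(84 + 45\right) + 12810\right) = - 72797 \left(129 + 12810\right) = \left(-72797\right) 12939 = -941920383$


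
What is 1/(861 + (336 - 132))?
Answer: 1/1065 ≈ 0.00093897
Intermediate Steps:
1/(861 + (336 - 132)) = 1/(861 + 204) = 1/1065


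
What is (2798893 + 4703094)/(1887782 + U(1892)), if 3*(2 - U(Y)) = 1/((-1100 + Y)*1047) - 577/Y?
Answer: 802486769183352/201936069024563 ≈ 3.9740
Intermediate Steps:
U(Y) = 2 - 1/(3141*(-1100 + Y)) + 577/(3*Y) (U(Y) = 2 - (1/((-1100 + Y)*1047) - 577/Y)/3 = 2 - ((1/1047)/(-1100 + Y) - 577/Y)/3 = 2 - (1/(1047*(-1100 + Y)) - 577/Y)/3 = 2 - (-577/Y + 1/(1047*(-1100 + Y)))/3 = 2 + (-1/(3141*(-1100 + Y)) + 577/(3*Y)) = 2 - 1/(3141*(-1100 + Y)) + 577/(3*Y))
(2798893 + 4703094)/(1887782 + U(1892)) = (2798893 + 4703094)/(1887782 + (2/3141)*(-332265450 - 3153041*1892 + 3141*1892²)/(1892*(-1100 + 1892))) = 7501987/(1887782 + (2/3141)*(1/1892)*(-332265450 - 5965553572 + 3141*3579664)/792) = 7501987/(1887782 + (2/3141)*(1/1892)*(1/792)*(-332265450 - 5965553572 + 11243724624)) = 7501987/(1887782 + (2/3141)*(1/1892)*(1/792)*4945905602) = 7501987/(1887782 + 224813891/106969896) = 7501987/(201936069024563/106969896) = 7501987*(106969896/201936069024563) = 802486769183352/201936069024563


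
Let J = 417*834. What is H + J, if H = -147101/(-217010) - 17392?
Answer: 71697212961/217010 ≈ 3.3039e+5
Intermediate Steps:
H = -3774090819/217010 (H = -147101*(-1/217010) - 17392 = 147101/217010 - 17392 = -3774090819/217010 ≈ -17391.)
J = 347778
H + J = -3774090819/217010 + 347778 = 71697212961/217010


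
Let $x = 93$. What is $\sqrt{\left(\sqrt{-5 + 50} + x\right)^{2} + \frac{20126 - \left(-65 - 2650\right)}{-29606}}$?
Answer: $\frac{\sqrt{7619747231138 + 489095501688 \sqrt{5}}}{29606} \approx 99.704$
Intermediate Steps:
$\sqrt{\left(\sqrt{-5 + 50} + x\right)^{2} + \frac{20126 - \left(-65 - 2650\right)}{-29606}} = \sqrt{\left(\sqrt{-5 + 50} + 93\right)^{2} + \frac{20126 - \left(-65 - 2650\right)}{-29606}} = \sqrt{\left(\sqrt{45} + 93\right)^{2} + \left(20126 - \left(-65 - 2650\right)\right) \left(- \frac{1}{29606}\right)} = \sqrt{\left(3 \sqrt{5} + 93\right)^{2} + \left(20126 - -2715\right) \left(- \frac{1}{29606}\right)} = \sqrt{\left(93 + 3 \sqrt{5}\right)^{2} + \left(20126 + 2715\right) \left(- \frac{1}{29606}\right)} = \sqrt{\left(93 + 3 \sqrt{5}\right)^{2} + 22841 \left(- \frac{1}{29606}\right)} = \sqrt{\left(93 + 3 \sqrt{5}\right)^{2} - \frac{22841}{29606}} = \sqrt{- \frac{22841}{29606} + \left(93 + 3 \sqrt{5}\right)^{2}}$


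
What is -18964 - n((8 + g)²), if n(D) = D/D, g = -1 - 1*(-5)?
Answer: -18965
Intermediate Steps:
g = 4 (g = -1 + 5 = 4)
n(D) = 1
-18964 - n((8 + g)²) = -18964 - 1*1 = -18964 - 1 = -18965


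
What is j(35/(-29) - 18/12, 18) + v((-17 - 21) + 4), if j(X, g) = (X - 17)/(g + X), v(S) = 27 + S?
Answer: -7352/887 ≈ -8.2886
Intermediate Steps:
j(X, g) = (-17 + X)/(X + g)
j(35/(-29) - 18/12, 18) + v((-17 - 21) + 4) = (-17 + (35/(-29) - 18/12))/((35/(-29) - 18/12) + 18) + (27 + ((-17 - 21) + 4)) = (-17 + (35*(-1/29) - 18*1/12))/((35*(-1/29) - 18*1/12) + 18) + (27 + (-38 + 4)) = (-17 + (-35/29 - 3/2))/((-35/29 - 3/2) + 18) + (27 - 34) = (-17 - 157/58)/(-157/58 + 18) - 7 = -1143/58/(887/58) - 7 = (58/887)*(-1143/58) - 7 = -1143/887 - 7 = -7352/887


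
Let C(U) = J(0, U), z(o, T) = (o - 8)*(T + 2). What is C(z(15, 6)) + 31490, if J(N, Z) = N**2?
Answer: 31490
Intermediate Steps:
z(o, T) = (-8 + o)*(2 + T)
C(U) = 0 (C(U) = 0**2 = 0)
C(z(15, 6)) + 31490 = 0 + 31490 = 31490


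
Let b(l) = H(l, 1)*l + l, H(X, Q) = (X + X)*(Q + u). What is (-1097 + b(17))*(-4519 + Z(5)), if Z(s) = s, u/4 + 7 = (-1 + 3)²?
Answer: 33575132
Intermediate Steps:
u = -12 (u = -28 + 4*(-1 + 3)² = -28 + 4*2² = -28 + 4*4 = -28 + 16 = -12)
H(X, Q) = 2*X*(-12 + Q) (H(X, Q) = (X + X)*(Q - 12) = (2*X)*(-12 + Q) = 2*X*(-12 + Q))
b(l) = l - 22*l² (b(l) = (2*l*(-12 + 1))*l + l = (2*l*(-11))*l + l = (-22*l)*l + l = -22*l² + l = l - 22*l²)
(-1097 + b(17))*(-4519 + Z(5)) = (-1097 + 17*(1 - 22*17))*(-4519 + 5) = (-1097 + 17*(1 - 374))*(-4514) = (-1097 + 17*(-373))*(-4514) = (-1097 - 6341)*(-4514) = -7438*(-4514) = 33575132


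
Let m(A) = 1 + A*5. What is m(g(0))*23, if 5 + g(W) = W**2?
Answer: -552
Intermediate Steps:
g(W) = -5 + W**2
m(A) = 1 + 5*A
m(g(0))*23 = (1 + 5*(-5 + 0**2))*23 = (1 + 5*(-5 + 0))*23 = (1 + 5*(-5))*23 = (1 - 25)*23 = -24*23 = -552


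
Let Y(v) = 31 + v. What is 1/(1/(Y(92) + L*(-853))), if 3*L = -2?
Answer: 2075/3 ≈ 691.67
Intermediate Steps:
L = -⅔ (L = (⅓)*(-2) = -⅔ ≈ -0.66667)
1/(1/(Y(92) + L*(-853))) = 1/(1/((31 + 92) - ⅔*(-853))) = 1/(1/(123 + 1706/3)) = 1/(1/(2075/3)) = 1/(3/2075) = 2075/3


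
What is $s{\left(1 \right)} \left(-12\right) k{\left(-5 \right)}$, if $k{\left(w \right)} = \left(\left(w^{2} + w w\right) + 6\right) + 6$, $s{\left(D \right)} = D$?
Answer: $-744$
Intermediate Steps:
$k{\left(w \right)} = 12 + 2 w^{2}$ ($k{\left(w \right)} = \left(\left(w^{2} + w^{2}\right) + 6\right) + 6 = \left(2 w^{2} + 6\right) + 6 = \left(6 + 2 w^{2}\right) + 6 = 12 + 2 w^{2}$)
$s{\left(1 \right)} \left(-12\right) k{\left(-5 \right)} = 1 \left(-12\right) \left(12 + 2 \left(-5\right)^{2}\right) = - 12 \left(12 + 2 \cdot 25\right) = - 12 \left(12 + 50\right) = \left(-12\right) 62 = -744$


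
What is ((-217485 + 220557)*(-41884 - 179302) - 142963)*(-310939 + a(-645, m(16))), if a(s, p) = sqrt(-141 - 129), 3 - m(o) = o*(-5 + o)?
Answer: 211322339197345 - 2038879065*I*sqrt(30) ≈ 2.1132e+14 - 1.1167e+10*I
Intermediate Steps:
m(o) = 3 - o*(-5 + o)
a(s, p) = 3*I*sqrt(30) (a(s, p) = sqrt(-270) = 3*I*sqrt(30))
((-217485 + 220557)*(-41884 - 179302) - 142963)*(-310939 + a(-645, m(16))) = ((-217485 + 220557)*(-41884 - 179302) - 142963)*(-310939 + 3*I*sqrt(30)) = (3072*(-221186) - 142963)*(-310939 + 3*I*sqrt(30)) = (-679483392 - 142963)*(-310939 + 3*I*sqrt(30)) = -679626355*(-310939 + 3*I*sqrt(30)) = 211322339197345 - 2038879065*I*sqrt(30)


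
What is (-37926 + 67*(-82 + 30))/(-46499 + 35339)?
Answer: 4141/1116 ≈ 3.7106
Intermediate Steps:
(-37926 + 67*(-82 + 30))/(-46499 + 35339) = (-37926 + 67*(-52))/(-11160) = (-37926 - 3484)*(-1/11160) = -41410*(-1/11160) = 4141/1116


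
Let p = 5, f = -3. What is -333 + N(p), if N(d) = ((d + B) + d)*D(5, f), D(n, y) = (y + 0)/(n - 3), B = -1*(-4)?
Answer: -354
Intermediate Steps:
B = 4
D(n, y) = y/(-3 + n)
N(d) = -6 - 3*d (N(d) = ((d + 4) + d)*(-3/(-3 + 5)) = ((4 + d) + d)*(-3/2) = (4 + 2*d)*(-3*½) = (4 + 2*d)*(-3/2) = -6 - 3*d)
-333 + N(p) = -333 + (-6 - 3*5) = -333 + (-6 - 15) = -333 - 21 = -354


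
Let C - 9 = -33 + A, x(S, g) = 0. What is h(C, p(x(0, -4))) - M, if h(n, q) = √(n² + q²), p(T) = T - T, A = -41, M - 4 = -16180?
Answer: 16241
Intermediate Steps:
M = -16176 (M = 4 - 16180 = -16176)
p(T) = 0
C = -65 (C = 9 + (-33 - 41) = 9 - 74 = -65)
h(C, p(x(0, -4))) - M = √((-65)² + 0²) - 1*(-16176) = √(4225 + 0) + 16176 = √4225 + 16176 = 65 + 16176 = 16241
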